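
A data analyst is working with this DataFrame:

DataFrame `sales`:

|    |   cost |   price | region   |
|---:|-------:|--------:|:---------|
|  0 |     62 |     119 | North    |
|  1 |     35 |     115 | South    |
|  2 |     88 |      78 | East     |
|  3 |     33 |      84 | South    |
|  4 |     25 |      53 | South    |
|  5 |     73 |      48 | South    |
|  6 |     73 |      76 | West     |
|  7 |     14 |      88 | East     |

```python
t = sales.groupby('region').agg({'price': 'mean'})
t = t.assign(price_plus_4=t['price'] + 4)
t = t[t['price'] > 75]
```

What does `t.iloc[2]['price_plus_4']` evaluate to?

group by region, mean of price:
        price
region       
East     83.0
North   119.0
South    75.0
West     76.0
add column price_plus_4 = t['price'] + 4:
        price  price_plus_4
region                     
East     83.0          87.0
North   119.0         123.0
South    75.0          79.0
West     76.0          80.0
filter rows where price > 75:
        price  price_plus_4
region                     
East     83.0          87.0
North   119.0         123.0
West     76.0          80.0
value at position 2, column 'price_plus_4' → 80.0

80.0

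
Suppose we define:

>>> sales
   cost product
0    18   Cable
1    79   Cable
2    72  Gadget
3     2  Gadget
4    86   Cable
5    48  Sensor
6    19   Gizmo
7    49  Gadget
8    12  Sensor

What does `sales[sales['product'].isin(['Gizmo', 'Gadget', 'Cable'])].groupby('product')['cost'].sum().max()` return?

filter rows where product in ['Gizmo', 'Gadget', 'Cable']:
   cost product
0    18   Cable
1    79   Cable
2    72  Gadget
3     2  Gadget
4    86   Cable
6    19   Gizmo
7    49  Gadget
group by product, sum of cost:
product
Cable     183
Gadget    123
Gizmo      19
Name: cost, dtype: int64
So max() = 183.

183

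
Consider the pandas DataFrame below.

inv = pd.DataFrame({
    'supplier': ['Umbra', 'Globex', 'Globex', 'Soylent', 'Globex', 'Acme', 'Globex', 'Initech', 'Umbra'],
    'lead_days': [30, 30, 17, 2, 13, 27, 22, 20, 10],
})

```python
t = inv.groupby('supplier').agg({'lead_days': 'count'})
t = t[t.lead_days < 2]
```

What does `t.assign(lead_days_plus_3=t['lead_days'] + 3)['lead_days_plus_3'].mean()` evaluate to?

4.0

group by supplier, count of lead_days:
          lead_days
supplier           
Acme              1
Globex            4
Initech           1
Soylent           1
Umbra             2
filter rows where lead_days < 2:
          lead_days
supplier           
Acme              1
Initech           1
Soylent           1
add column lead_days_plus_3 = t['lead_days'] + 3:
          lead_days  lead_days_plus_3
supplier                             
Acme              1                 4
Initech           1                 4
Soylent           1                 4
Then the mean of column 'lead_days_plus_3': 4.0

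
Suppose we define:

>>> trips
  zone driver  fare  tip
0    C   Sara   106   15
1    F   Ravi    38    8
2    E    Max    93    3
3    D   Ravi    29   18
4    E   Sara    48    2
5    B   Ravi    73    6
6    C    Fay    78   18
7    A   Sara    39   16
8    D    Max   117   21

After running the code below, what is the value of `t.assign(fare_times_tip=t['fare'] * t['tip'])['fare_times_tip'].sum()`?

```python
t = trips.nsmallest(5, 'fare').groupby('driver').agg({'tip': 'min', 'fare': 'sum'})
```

take 5 rows with smallest fare:
  zone driver  fare  tip
3    D   Ravi    29   18
1    F   Ravi    38    8
7    A   Sara    39   16
4    E   Sara    48    2
5    B   Ravi    73    6
group by driver: min(tip), sum(fare):
        tip  fare
driver           
Ravi      6   140
Sara      2    87
add column fare_times_tip = t['fare'] * t['tip']:
        tip  fare  fare_times_tip
driver                           
Ravi      6   140             840
Sara      2    87             174

1014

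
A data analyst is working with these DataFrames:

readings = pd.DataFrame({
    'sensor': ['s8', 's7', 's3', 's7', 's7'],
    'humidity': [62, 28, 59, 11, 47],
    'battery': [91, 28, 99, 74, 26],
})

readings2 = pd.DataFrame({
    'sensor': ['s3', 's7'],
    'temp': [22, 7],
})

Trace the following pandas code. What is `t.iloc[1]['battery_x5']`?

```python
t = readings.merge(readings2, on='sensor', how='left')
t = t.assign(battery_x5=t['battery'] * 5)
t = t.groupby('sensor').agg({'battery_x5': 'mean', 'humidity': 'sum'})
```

213.333333333

merge on 'sensor' (how='left') → 5 rows:
  sensor  humidity  battery  temp
0     s8        62       91   NaN
1     s7        28       28   7.0
2     s3        59       99  22.0
3     s7        11       74   7.0
4     s7        47       26   7.0
add column battery_x5 = t['battery'] * 5:
  sensor  humidity  battery  temp  battery_x5
0     s8        62       91   NaN         455
1     s7        28       28   7.0         140
2     s3        59       99  22.0         495
3     s7        11       74   7.0         370
4     s7        47       26   7.0         130
group by sensor: mean(battery_x5), sum(humidity):
        battery_x5  humidity
sensor                      
s3      495.000000        59
s7      213.333333        86
s8      455.000000        62
Reading off the value at position 1, column 'battery_x5', we get 213.333333333.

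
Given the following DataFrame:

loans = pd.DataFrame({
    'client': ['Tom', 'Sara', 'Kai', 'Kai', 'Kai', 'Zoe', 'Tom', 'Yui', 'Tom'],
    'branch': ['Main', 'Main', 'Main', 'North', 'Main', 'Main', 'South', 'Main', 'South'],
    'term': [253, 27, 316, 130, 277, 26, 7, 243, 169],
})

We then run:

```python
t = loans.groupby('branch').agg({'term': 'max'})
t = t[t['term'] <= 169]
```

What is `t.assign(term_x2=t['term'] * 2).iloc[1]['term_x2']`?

group by branch, max of term:
        term
branch      
Main     316
North    130
South    169
filter rows where term <= 169:
        term
branch      
North    130
South    169
add column term_x2 = t['term'] * 2:
        term  term_x2
branch               
North    130      260
South    169      338
The value at position 1, column 'term_x2' is 338.

338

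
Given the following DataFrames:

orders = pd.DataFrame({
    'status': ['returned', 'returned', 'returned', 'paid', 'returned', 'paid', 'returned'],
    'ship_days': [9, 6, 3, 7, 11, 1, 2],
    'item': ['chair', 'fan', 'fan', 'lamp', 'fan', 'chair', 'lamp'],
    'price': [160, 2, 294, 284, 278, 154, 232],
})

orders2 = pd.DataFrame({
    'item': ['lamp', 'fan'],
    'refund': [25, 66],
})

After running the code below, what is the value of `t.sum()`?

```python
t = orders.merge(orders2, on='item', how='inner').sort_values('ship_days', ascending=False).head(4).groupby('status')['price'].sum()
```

858

merge on 'item' (how='inner') → 5 rows:
     status  ship_days  item  price  refund
0  returned          6   fan      2      66
1  returned          3   fan    294      66
2      paid          7  lamp    284      25
3  returned         11   fan    278      66
4  returned          2  lamp    232      25
sort by ship_days descending:
     status  ship_days  item  price  refund
3  returned         11   fan    278      66
2      paid          7  lamp    284      25
0  returned          6   fan      2      66
1  returned          3   fan    294      66
4  returned          2  lamp    232      25
take first 4 rows:
     status  ship_days  item  price  refund
3  returned         11   fan    278      66
2      paid          7  lamp    284      25
0  returned          6   fan      2      66
1  returned          3   fan    294      66
group by status, sum of price:
status
paid        284
returned    574
Name: price, dtype: int64
Finally, sum of the resulting series = 858.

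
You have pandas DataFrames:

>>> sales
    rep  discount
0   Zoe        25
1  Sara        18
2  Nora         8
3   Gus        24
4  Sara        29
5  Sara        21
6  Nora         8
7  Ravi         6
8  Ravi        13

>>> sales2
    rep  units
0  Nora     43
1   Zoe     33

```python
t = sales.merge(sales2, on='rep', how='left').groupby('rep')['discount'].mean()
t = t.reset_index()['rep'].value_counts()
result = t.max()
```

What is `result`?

1

merge on 'rep' (how='left') → 9 rows:
    rep  discount  units
0   Zoe        25   33.0
1  Sara        18    NaN
2  Nora         8   43.0
3   Gus        24    NaN
4  Sara        29    NaN
5  Sara        21    NaN
6  Nora         8   43.0
7  Ravi         6    NaN
8  Ravi        13    NaN
group by rep, mean of discount:
rep
Gus     24.000000
Nora     8.000000
Ravi     9.500000
Sara    22.666667
Zoe     25.000000
Name: discount, dtype: float64
reset_index():
    rep   discount
0   Gus  24.000000
1  Nora   8.000000
2  Ravi   9.500000
3  Sara  22.666667
4   Zoe  25.000000
value_counts of rep:
rep
Gus     1
Nora    1
Ravi    1
Sara    1
Zoe     1
Name: count, dtype: int64
So max() = 1.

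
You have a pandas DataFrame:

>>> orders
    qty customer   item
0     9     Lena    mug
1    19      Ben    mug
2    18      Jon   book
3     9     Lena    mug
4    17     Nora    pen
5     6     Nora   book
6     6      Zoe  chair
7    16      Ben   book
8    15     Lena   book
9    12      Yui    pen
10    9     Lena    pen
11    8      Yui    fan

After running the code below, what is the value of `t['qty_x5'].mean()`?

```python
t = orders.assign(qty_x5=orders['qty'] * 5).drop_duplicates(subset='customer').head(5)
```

69.0

add column qty_x5 = orders['qty'] * 5:
    qty customer   item  qty_x5
0     9     Lena    mug      45
1    19      Ben    mug      95
2    18      Jon   book      90
3     9     Lena    mug      45
4    17     Nora    pen      85
5     6     Nora   book      30
6     6      Zoe  chair      30
7    16      Ben   book      80
8    15     Lena   book      75
9    12      Yui    pen      60
10    9     Lena    pen      45
11    8      Yui    fan      40
drop duplicate customer (keep=first):
   qty customer   item  qty_x5
0    9     Lena    mug      45
1   19      Ben    mug      95
2   18      Jon   book      90
4   17     Nora    pen      85
6    6      Zoe  chair      30
9   12      Yui    pen      60
take first 5 rows:
   qty customer   item  qty_x5
0    9     Lena    mug      45
1   19      Ben    mug      95
2   18      Jon   book      90
4   17     Nora    pen      85
6    6      Zoe  chair      30
So mean() = 69.0.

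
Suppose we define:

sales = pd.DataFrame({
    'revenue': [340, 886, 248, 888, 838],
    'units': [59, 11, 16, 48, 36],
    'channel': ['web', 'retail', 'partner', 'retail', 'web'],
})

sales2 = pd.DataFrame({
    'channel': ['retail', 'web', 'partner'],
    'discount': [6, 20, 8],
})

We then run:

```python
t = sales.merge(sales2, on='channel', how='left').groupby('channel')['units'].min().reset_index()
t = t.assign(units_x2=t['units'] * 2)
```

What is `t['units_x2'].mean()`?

merge on 'channel' (how='left') → 5 rows:
   revenue  units  channel  discount
0      340     59      web        20
1      886     11   retail         6
2      248     16  partner         8
3      888     48   retail         6
4      838     36      web        20
group by channel, min of units:
channel
partner    16
retail     11
web        36
Name: units, dtype: int64
reset_index():
   channel  units
0  partner     16
1   retail     11
2      web     36
add column units_x2 = t['units'] * 2:
   channel  units  units_x2
0  partner     16        32
1   retail     11        22
2      web     36        72
So mean() = 42.0.

42.0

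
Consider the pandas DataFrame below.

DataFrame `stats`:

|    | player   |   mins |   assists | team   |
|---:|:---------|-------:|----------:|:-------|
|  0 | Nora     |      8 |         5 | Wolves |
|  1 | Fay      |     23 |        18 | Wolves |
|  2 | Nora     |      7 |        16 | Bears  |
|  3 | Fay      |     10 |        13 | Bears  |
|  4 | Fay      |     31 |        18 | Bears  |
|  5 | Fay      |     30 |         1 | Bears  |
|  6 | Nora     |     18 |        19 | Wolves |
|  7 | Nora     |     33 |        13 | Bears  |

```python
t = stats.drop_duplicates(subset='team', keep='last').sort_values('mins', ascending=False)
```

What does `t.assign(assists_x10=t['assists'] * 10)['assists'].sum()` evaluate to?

drop duplicate team (keep=last):
  player  mins  assists    team
6   Nora    18       19  Wolves
7   Nora    33       13   Bears
sort by mins descending:
  player  mins  assists    team
7   Nora    33       13   Bears
6   Nora    18       19  Wolves
add column assists_x10 = t['assists'] * 10:
  player  mins  assists    team  assists_x10
7   Nora    33       13   Bears          130
6   Nora    18       19  Wolves          190

32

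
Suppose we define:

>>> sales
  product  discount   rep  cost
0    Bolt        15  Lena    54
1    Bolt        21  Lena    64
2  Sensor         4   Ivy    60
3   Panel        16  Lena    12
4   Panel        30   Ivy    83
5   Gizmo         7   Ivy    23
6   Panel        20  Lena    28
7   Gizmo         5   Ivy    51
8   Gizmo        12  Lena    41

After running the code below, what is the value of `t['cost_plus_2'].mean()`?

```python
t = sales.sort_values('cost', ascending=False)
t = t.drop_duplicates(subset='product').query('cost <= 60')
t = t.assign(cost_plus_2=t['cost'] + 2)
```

57.5

sort by cost descending:
  product  discount   rep  cost
4   Panel        30   Ivy    83
1    Bolt        21  Lena    64
2  Sensor         4   Ivy    60
0    Bolt        15  Lena    54
7   Gizmo         5   Ivy    51
8   Gizmo        12  Lena    41
6   Panel        20  Lena    28
5   Gizmo         7   Ivy    23
3   Panel        16  Lena    12
drop duplicate product (keep=first):
  product  discount   rep  cost
4   Panel        30   Ivy    83
1    Bolt        21  Lena    64
2  Sensor         4   Ivy    60
7   Gizmo         5   Ivy    51
filter rows where cost <= 60:
  product  discount  rep  cost
2  Sensor         4  Ivy    60
7   Gizmo         5  Ivy    51
add column cost_plus_2 = t['cost'] + 2:
  product  discount  rep  cost  cost_plus_2
2  Sensor         4  Ivy    60           62
7   Gizmo         5  Ivy    51           53
Finally, mean of column 'cost_plus_2' = 57.5.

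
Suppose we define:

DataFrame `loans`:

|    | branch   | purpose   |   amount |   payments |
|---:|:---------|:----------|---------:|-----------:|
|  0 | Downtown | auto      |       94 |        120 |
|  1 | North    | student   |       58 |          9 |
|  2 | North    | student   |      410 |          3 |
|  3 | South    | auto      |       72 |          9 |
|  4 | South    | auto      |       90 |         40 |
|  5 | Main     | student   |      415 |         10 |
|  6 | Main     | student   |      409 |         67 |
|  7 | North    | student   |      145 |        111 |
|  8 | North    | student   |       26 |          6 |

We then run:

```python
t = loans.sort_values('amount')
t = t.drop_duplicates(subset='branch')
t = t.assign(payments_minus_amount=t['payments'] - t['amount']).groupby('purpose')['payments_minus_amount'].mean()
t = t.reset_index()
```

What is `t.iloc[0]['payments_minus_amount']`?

sort by amount:
     branch  purpose  amount  payments
8     North  student      26         6
1     North  student      58         9
3     South     auto      72         9
4     South     auto      90        40
0  Downtown     auto      94       120
7     North  student     145       111
6      Main  student     409        67
2     North  student     410         3
5      Main  student     415        10
drop duplicate branch (keep=first):
     branch  purpose  amount  payments
8     North  student      26         6
3     South     auto      72         9
0  Downtown     auto      94       120
6      Main  student     409        67
add column payments_minus_amount = t['payments'] - t['amount']:
     branch  purpose  amount  payments  payments_minus_amount
8     North  student      26         6                    -20
3     South     auto      72         9                    -63
0  Downtown     auto      94       120                     26
6      Main  student     409        67                   -342
group by purpose, mean of payments_minus_amount:
purpose
auto       -18.5
student   -181.0
Name: payments_minus_amount, dtype: float64
reset_index():
   purpose  payments_minus_amount
0     auto                  -18.5
1  student                 -181.0
Hence -18.5.

-18.5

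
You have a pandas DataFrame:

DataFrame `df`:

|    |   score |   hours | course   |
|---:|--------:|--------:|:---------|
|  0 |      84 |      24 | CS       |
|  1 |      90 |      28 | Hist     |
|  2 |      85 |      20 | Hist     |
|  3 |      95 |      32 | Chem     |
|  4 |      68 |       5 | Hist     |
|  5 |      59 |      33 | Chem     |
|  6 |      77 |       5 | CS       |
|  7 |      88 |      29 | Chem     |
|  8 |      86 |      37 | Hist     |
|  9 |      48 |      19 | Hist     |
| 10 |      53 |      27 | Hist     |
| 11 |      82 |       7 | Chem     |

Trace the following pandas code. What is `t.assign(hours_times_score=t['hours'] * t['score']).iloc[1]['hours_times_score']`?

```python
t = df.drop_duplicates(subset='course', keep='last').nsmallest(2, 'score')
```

drop duplicate course (keep=last):
    score  hours course
6      77      5     CS
10     53     27   Hist
11     82      7   Chem
take 2 rows with smallest score:
    score  hours course
10     53     27   Hist
6      77      5     CS
add column hours_times_score = t['hours'] * t['score']:
    score  hours course  hours_times_score
10     53     27   Hist               1431
6      77      5     CS                385

385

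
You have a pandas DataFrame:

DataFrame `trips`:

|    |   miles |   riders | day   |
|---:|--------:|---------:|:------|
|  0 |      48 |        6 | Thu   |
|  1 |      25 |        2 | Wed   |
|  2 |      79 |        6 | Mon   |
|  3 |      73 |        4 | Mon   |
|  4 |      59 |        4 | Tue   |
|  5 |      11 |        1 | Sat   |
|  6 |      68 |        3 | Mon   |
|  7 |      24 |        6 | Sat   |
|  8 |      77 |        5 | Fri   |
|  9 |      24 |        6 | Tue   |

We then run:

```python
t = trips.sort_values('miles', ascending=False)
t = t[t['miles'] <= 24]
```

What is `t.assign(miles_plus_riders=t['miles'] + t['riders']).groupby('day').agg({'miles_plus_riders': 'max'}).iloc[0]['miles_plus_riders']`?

sort by miles descending:
   miles  riders  day
2     79       6  Mon
8     77       5  Fri
3     73       4  Mon
6     68       3  Mon
4     59       4  Tue
0     48       6  Thu
1     25       2  Wed
7     24       6  Sat
9     24       6  Tue
5     11       1  Sat
filter rows where miles <= 24:
   miles  riders  day
7     24       6  Sat
9     24       6  Tue
5     11       1  Sat
add column miles_plus_riders = t['miles'] + t['riders']:
   miles  riders  day  miles_plus_riders
7     24       6  Sat                 30
9     24       6  Tue                 30
5     11       1  Sat                 12
group by day, max of miles_plus_riders:
     miles_plus_riders
day                   
Sat                 30
Tue                 30
value at position 0, column 'miles_plus_riders' → 30

30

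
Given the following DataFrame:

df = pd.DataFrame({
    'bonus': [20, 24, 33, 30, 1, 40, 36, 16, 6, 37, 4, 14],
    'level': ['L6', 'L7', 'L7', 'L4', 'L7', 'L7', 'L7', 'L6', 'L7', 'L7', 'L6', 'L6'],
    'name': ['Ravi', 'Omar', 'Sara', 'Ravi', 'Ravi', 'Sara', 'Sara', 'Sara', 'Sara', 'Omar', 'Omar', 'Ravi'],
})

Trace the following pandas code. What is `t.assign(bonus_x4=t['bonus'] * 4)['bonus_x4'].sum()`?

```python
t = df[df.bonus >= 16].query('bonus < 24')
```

filter rows where bonus >= 16:
   bonus level  name
0     20    L6  Ravi
1     24    L7  Omar
2     33    L7  Sara
3     30    L4  Ravi
5     40    L7  Sara
6     36    L7  Sara
7     16    L6  Sara
9     37    L7  Omar
filter rows where bonus < 24:
   bonus level  name
0     20    L6  Ravi
7     16    L6  Sara
add column bonus_x4 = t['bonus'] * 4:
   bonus level  name  bonus_x4
0     20    L6  Ravi        80
7     16    L6  Sara        64
Taking the sum of column 'bonus_x4' gives 144.

144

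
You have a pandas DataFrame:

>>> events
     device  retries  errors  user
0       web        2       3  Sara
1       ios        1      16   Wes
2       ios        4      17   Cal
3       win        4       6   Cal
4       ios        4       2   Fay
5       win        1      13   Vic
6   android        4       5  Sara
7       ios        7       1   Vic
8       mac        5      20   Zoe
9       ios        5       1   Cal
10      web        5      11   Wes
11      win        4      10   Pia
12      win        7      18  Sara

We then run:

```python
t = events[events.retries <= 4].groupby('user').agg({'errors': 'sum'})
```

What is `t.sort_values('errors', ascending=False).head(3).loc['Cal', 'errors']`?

23

filter rows where retries <= 4:
     device  retries  errors  user
0       web        2       3  Sara
1       ios        1      16   Wes
2       ios        4      17   Cal
3       win        4       6   Cal
4       ios        4       2   Fay
5       win        1      13   Vic
6   android        4       5  Sara
11      win        4      10   Pia
group by user, sum of errors:
      errors
user        
Cal       23
Fay        2
Pia       10
Sara       8
Vic       13
Wes       16
sort by errors descending:
      errors
user        
Cal       23
Wes       16
Vic       13
Pia       10
Sara       8
Fay        2
take first 3 rows:
      errors
user        
Cal       23
Wes       16
Vic       13
Then the value at row 'Cal', column 'errors': 23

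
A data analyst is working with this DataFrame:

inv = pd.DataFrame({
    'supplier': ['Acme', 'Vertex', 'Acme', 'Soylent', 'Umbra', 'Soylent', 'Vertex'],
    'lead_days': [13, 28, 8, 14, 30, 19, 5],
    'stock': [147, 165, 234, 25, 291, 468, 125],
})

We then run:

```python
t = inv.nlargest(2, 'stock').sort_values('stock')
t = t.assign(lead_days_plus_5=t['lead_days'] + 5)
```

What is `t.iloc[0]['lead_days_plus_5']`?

35

take 2 rows with largest stock:
  supplier  lead_days  stock
5  Soylent         19    468
4    Umbra         30    291
sort by stock:
  supplier  lead_days  stock
4    Umbra         30    291
5  Soylent         19    468
add column lead_days_plus_5 = t['lead_days'] + 5:
  supplier  lead_days  stock  lead_days_plus_5
4    Umbra         30    291                35
5  Soylent         19    468                24
Hence 35.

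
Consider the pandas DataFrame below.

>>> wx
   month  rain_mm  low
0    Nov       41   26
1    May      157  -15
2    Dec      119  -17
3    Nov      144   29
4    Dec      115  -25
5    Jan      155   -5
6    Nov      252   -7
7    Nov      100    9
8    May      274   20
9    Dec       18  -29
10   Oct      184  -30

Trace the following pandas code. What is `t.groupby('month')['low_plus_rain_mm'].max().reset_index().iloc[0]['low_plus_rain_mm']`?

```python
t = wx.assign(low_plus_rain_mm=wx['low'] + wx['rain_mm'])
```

102

add column low_plus_rain_mm = wx['low'] + wx['rain_mm']:
   month  rain_mm  low  low_plus_rain_mm
0    Nov       41   26                67
1    May      157  -15               142
2    Dec      119  -17               102
3    Nov      144   29               173
4    Dec      115  -25                90
5    Jan      155   -5               150
6    Nov      252   -7               245
7    Nov      100    9               109
8    May      274   20               294
9    Dec       18  -29               -11
10   Oct      184  -30               154
group by month, max of low_plus_rain_mm:
month
Dec    102
Jan    150
May    294
Nov    245
Oct    154
Name: low_plus_rain_mm, dtype: int64
reset_index():
  month  low_plus_rain_mm
0   Dec               102
1   Jan               150
2   May               294
3   Nov               245
4   Oct               154
value at position 0, column 'low_plus_rain_mm' → 102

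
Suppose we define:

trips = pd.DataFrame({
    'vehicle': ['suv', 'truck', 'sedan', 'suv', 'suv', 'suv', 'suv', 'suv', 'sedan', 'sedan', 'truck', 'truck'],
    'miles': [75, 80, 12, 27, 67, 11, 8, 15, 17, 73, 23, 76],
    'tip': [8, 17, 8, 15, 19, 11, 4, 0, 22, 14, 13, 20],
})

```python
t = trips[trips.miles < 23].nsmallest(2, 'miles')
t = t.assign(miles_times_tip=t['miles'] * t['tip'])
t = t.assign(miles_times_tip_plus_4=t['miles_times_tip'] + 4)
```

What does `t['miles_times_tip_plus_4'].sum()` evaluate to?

filter rows where miles < 23:
  vehicle  miles  tip
2   sedan     12    8
5     suv     11   11
6     suv      8    4
7     suv     15    0
8   sedan     17   22
take 2 rows with smallest miles:
  vehicle  miles  tip
6     suv      8    4
5     suv     11   11
add column miles_times_tip = t['miles'] * t['tip']:
  vehicle  miles  tip  miles_times_tip
6     suv      8    4               32
5     suv     11   11              121
add column miles_times_tip_plus_4 = t['miles_times_tip'] + 4:
  vehicle  miles  tip  miles_times_tip  miles_times_tip_plus_4
6     suv      8    4               32                      36
5     suv     11   11              121                     125
Finally, sum of column 'miles_times_tip_plus_4' = 161.

161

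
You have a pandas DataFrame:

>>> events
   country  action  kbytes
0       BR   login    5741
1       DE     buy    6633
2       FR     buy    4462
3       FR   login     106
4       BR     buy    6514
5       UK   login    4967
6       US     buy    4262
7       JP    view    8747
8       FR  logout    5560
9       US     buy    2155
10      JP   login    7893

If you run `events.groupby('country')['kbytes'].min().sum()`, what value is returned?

27495

group by country, min of kbytes:
country
BR    5741
DE    6633
FR     106
JP    7893
UK    4967
US    2155
Name: kbytes, dtype: int64
Finally, sum of the resulting series = 27495.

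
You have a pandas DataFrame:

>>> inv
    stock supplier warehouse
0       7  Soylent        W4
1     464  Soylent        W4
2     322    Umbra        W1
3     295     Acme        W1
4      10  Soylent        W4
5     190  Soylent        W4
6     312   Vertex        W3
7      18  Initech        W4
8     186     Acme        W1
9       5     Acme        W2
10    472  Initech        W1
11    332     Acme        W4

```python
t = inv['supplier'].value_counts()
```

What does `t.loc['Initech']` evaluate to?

value_counts of supplier:
supplier
Soylent    4
Acme       4
Initech    2
Umbra      1
Vertex     1
Name: count, dtype: int64

2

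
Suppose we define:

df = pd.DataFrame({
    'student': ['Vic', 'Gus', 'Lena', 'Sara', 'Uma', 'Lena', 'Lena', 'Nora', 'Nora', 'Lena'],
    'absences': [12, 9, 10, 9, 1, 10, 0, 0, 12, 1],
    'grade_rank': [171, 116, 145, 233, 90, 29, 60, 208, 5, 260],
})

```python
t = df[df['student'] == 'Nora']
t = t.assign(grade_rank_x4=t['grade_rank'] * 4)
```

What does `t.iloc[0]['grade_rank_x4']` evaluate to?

filter rows where student == 'Nora':
  student  absences  grade_rank
7    Nora         0         208
8    Nora        12           5
add column grade_rank_x4 = t['grade_rank'] * 4:
  student  absences  grade_rank  grade_rank_x4
7    Nora         0         208            832
8    Nora        12           5             20
Reading off the value at position 0, column 'grade_rank_x4', we get 832.

832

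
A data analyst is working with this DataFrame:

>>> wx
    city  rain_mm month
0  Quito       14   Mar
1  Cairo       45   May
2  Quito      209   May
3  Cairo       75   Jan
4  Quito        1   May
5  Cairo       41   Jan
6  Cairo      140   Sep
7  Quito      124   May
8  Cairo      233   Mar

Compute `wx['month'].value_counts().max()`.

4

value_counts of month:
month
May    4
Mar    2
Jan    2
Sep    1
Name: count, dtype: int64
Taking the max of the resulting series gives 4.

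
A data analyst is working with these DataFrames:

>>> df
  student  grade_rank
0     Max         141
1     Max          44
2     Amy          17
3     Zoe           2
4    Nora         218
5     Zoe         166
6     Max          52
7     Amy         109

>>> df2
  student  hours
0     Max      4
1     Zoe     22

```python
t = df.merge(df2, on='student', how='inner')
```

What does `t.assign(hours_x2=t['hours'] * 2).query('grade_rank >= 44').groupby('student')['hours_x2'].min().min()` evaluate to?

merge on 'student' (how='inner') → 5 rows:
  student  grade_rank  hours
0     Max         141      4
1     Max          44      4
2     Zoe           2     22
3     Zoe         166     22
4     Max          52      4
add column hours_x2 = t['hours'] * 2:
  student  grade_rank  hours  hours_x2
0     Max         141      4         8
1     Max          44      4         8
2     Zoe           2     22        44
3     Zoe         166     22        44
4     Max          52      4         8
filter rows where grade_rank >= 44:
  student  grade_rank  hours  hours_x2
0     Max         141      4         8
1     Max          44      4         8
3     Zoe         166     22        44
4     Max          52      4         8
group by student, min of hours_x2:
student
Max     8
Zoe    44
Name: hours_x2, dtype: int64
Then the min of the resulting series: 8

8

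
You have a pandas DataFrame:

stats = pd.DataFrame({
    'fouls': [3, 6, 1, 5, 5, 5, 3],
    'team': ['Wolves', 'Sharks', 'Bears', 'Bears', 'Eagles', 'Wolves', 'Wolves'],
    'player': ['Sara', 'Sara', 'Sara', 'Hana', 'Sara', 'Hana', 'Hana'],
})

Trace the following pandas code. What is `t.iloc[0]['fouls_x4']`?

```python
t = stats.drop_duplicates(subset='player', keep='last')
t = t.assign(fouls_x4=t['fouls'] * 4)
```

20

drop duplicate player (keep=last):
   fouls    team player
4      5  Eagles   Sara
6      3  Wolves   Hana
add column fouls_x4 = t['fouls'] * 4:
   fouls    team player  fouls_x4
4      5  Eagles   Sara        20
6      3  Wolves   Hana        12
Taking the value at position 0, column 'fouls_x4' gives 20.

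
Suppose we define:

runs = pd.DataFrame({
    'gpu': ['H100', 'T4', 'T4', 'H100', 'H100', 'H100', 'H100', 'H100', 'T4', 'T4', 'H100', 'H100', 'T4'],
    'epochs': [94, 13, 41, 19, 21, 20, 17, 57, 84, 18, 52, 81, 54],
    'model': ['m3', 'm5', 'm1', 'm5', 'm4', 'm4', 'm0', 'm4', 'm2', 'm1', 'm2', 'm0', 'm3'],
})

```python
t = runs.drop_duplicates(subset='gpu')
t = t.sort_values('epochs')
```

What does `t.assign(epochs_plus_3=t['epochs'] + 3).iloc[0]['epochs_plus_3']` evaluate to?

16

drop duplicate gpu (keep=first):
    gpu  epochs model
0  H100      94    m3
1    T4      13    m5
sort by epochs:
    gpu  epochs model
1    T4      13    m5
0  H100      94    m3
add column epochs_plus_3 = t['epochs'] + 3:
    gpu  epochs model  epochs_plus_3
1    T4      13    m5             16
0  H100      94    m3             97
The value at position 0, column 'epochs_plus_3' is 16.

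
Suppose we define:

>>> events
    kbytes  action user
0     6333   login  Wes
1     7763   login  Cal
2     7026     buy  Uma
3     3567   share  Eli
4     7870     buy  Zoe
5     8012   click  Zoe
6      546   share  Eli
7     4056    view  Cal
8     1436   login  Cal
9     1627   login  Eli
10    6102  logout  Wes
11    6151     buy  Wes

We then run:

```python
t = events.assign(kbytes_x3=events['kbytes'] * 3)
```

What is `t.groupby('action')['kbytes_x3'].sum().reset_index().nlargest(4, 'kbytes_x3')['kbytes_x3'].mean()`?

39240.0

add column kbytes_x3 = events['kbytes'] * 3:
    kbytes  action user  kbytes_x3
0     6333   login  Wes      18999
1     7763   login  Cal      23289
2     7026     buy  Uma      21078
3     3567   share  Eli      10701
4     7870     buy  Zoe      23610
5     8012   click  Zoe      24036
6      546   share  Eli       1638
7     4056    view  Cal      12168
8     1436   login  Cal       4308
9     1627   login  Eli       4881
10    6102  logout  Wes      18306
11    6151     buy  Wes      18453
group by action, sum of kbytes_x3:
action
buy       63141
click     24036
login     51477
logout    18306
share     12339
view      12168
Name: kbytes_x3, dtype: int64
reset_index():
   action  kbytes_x3
0     buy      63141
1   click      24036
2   login      51477
3  logout      18306
4   share      12339
5    view      12168
take 4 rows with largest kbytes_x3:
   action  kbytes_x3
0     buy      63141
2   login      51477
1   click      24036
3  logout      18306
So mean() = 39240.0.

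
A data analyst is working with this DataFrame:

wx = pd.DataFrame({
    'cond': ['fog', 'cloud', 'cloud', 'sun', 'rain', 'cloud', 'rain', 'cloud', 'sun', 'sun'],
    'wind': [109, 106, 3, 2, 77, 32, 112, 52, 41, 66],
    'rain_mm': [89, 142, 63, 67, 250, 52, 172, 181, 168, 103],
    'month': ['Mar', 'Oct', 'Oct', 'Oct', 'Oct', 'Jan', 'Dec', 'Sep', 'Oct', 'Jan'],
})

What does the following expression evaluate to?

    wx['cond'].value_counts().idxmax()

value_counts of cond:
cond
cloud    4
sun      3
rain     2
fog      1
Name: count, dtype: int64
Then the label with the largest value: cloud

cloud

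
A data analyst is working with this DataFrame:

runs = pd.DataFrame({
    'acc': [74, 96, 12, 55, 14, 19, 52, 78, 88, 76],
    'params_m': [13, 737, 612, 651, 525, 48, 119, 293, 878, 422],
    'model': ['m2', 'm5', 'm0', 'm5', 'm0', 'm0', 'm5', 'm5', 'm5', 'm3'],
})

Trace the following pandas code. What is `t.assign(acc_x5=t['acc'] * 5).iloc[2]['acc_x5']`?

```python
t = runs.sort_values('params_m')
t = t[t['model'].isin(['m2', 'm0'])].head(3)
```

70

sort by params_m:
   acc  params_m model
0   74        13    m2
5   19        48    m0
6   52       119    m5
7   78       293    m5
9   76       422    m3
4   14       525    m0
2   12       612    m0
3   55       651    m5
1   96       737    m5
8   88       878    m5
filter rows where model in ['m2', 'm0']:
   acc  params_m model
0   74        13    m2
5   19        48    m0
4   14       525    m0
2   12       612    m0
take first 3 rows:
   acc  params_m model
0   74        13    m2
5   19        48    m0
4   14       525    m0
add column acc_x5 = t['acc'] * 5:
   acc  params_m model  acc_x5
0   74        13    m2     370
5   19        48    m0      95
4   14       525    m0      70
Reading off the value at position 2, column 'acc_x5', we get 70.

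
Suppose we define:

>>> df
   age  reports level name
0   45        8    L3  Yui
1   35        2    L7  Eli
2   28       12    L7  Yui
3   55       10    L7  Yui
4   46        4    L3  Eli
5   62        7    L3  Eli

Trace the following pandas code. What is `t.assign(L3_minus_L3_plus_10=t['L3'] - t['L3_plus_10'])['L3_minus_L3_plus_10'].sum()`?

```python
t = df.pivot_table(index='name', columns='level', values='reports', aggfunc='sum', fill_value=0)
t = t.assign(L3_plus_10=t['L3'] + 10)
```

-20

pivot: rows=name, cols=level, sum(reports):
level  L3  L7
name         
Eli    11   2
Yui     8  22
add column L3_plus_10 = t['L3'] + 10:
level  L3  L7  L3_plus_10
name                     
Eli    11   2          21
Yui     8  22          18
add column L3_minus_L3_plus_10 = t['L3'] - t['L3_plus_10']:
level  L3  L7  L3_plus_10  L3_minus_L3_plus_10
name                                          
Eli    11   2          21                  -10
Yui     8  22          18                  -10
Then the sum of column 'L3_minus_L3_plus_10': -20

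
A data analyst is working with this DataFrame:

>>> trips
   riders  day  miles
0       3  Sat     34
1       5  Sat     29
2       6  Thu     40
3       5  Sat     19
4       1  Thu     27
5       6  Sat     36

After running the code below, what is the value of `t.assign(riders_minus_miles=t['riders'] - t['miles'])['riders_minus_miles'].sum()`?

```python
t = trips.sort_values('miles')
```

-159

sort by miles:
   riders  day  miles
3       5  Sat     19
4       1  Thu     27
1       5  Sat     29
0       3  Sat     34
5       6  Sat     36
2       6  Thu     40
add column riders_minus_miles = t['riders'] - t['miles']:
   riders  day  miles  riders_minus_miles
3       5  Sat     19                 -14
4       1  Thu     27                 -26
1       5  Sat     29                 -24
0       3  Sat     34                 -31
5       6  Sat     36                 -30
2       6  Thu     40                 -34
Finally, sum of column 'riders_minus_miles' = -159.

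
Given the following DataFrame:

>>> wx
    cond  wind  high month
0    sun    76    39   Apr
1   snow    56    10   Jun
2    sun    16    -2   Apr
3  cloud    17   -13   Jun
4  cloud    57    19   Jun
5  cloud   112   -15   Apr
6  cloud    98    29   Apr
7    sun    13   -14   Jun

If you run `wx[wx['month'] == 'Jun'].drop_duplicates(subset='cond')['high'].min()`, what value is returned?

-14

filter rows where month == 'Jun':
    cond  wind  high month
1   snow    56    10   Jun
3  cloud    17   -13   Jun
4  cloud    57    19   Jun
7    sun    13   -14   Jun
drop duplicate cond (keep=first):
    cond  wind  high month
1   snow    56    10   Jun
3  cloud    17   -13   Jun
7    sun    13   -14   Jun
Reading off the min of column 'high', we get -14.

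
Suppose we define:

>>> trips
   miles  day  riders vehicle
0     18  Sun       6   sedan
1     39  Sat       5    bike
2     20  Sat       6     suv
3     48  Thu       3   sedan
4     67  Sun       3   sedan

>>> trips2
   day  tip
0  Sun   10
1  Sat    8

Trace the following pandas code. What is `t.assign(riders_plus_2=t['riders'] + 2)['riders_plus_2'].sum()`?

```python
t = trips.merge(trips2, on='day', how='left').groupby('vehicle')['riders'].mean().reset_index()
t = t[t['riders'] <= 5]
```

13.0

merge on 'day' (how='left') → 5 rows:
   miles  day  riders vehicle   tip
0     18  Sun       6   sedan  10.0
1     39  Sat       5    bike   8.0
2     20  Sat       6     suv   8.0
3     48  Thu       3   sedan   NaN
4     67  Sun       3   sedan  10.0
group by vehicle, mean of riders:
vehicle
bike     5.0
sedan    4.0
suv      6.0
Name: riders, dtype: float64
reset_index():
  vehicle  riders
0    bike     5.0
1   sedan     4.0
2     suv     6.0
filter rows where riders <= 5:
  vehicle  riders
0    bike     5.0
1   sedan     4.0
add column riders_plus_2 = t['riders'] + 2:
  vehicle  riders  riders_plus_2
0    bike     5.0            7.0
1   sedan     4.0            6.0
The sum of column 'riders_plus_2' is 13.0.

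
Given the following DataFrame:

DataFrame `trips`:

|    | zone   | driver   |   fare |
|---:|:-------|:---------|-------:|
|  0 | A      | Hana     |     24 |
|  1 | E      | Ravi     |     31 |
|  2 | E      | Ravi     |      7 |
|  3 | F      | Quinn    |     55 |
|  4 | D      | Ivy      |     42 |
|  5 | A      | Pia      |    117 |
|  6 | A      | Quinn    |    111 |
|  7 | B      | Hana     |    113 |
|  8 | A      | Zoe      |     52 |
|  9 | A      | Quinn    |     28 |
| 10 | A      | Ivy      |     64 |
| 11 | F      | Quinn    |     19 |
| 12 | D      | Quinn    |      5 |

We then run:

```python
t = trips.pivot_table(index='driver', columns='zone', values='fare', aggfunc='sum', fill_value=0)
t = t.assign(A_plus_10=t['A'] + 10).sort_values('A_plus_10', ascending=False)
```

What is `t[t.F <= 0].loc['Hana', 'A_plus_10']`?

34

pivot: rows=driver, cols=zone, sum(fare):
zone      A    B   D   E   F
driver                      
Hana     24  113   0   0   0
Ivy      64    0  42   0   0
Pia     117    0   0   0   0
Quinn   139    0   5   0  74
Ravi      0    0   0  38   0
Zoe      52    0   0   0   0
add column A_plus_10 = t['A'] + 10:
zone      A    B   D   E   F  A_plus_10
driver                                 
Hana     24  113   0   0   0         34
Ivy      64    0  42   0   0         74
Pia     117    0   0   0   0        127
Quinn   139    0   5   0  74        149
Ravi      0    0   0  38   0         10
Zoe      52    0   0   0   0         62
sort by A_plus_10 descending:
zone      A    B   D   E   F  A_plus_10
driver                                 
Quinn   139    0   5   0  74        149
Pia     117    0   0   0   0        127
Ivy      64    0  42   0   0         74
Zoe      52    0   0   0   0         62
Hana     24  113   0   0   0         34
Ravi      0    0   0  38   0         10
filter rows where F <= 0:
zone      A    B   D   E  F  A_plus_10
driver                                
Pia     117    0   0   0  0        127
Ivy      64    0  42   0  0         74
Zoe      52    0   0   0  0         62
Hana     24  113   0   0  0         34
Ravi      0    0   0  38  0         10
So loc['Hana', 'A_plus_10'] = 34.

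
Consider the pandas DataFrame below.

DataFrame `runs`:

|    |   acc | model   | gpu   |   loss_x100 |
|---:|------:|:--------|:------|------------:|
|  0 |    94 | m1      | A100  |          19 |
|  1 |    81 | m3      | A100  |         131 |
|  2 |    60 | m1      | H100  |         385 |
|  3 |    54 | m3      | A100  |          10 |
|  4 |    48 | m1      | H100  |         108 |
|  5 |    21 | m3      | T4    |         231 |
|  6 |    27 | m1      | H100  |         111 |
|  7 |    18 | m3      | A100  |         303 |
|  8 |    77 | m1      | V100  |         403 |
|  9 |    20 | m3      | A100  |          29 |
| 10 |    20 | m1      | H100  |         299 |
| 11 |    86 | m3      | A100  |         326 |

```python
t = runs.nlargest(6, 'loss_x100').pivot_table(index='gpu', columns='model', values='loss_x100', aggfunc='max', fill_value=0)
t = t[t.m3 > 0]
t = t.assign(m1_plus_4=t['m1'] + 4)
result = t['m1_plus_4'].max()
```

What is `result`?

take 6 rows with largest loss_x100:
    acc model   gpu  loss_x100
8    77    m1  V100        403
2    60    m1  H100        385
11   86    m3  A100        326
7    18    m3  A100        303
10   20    m1  H100        299
5    21    m3    T4        231
pivot: rows=gpu, cols=model, max(loss_x100):
model   m1   m3
gpu            
A100     0  326
H100   385    0
T4       0  231
V100   403    0
filter rows where m3 > 0:
model  m1   m3
gpu           
A100    0  326
T4      0  231
add column m1_plus_4 = t['m1'] + 4:
model  m1   m3  m1_plus_4
gpu                      
A100    0  326          4
T4      0  231          4
Taking the max of column 'm1_plus_4' gives 4.

4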